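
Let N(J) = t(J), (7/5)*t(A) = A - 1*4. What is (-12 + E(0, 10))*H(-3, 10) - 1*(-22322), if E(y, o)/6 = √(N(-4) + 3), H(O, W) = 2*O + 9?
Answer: 22286 + 18*I*√133/7 ≈ 22286.0 + 29.655*I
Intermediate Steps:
t(A) = -20/7 + 5*A/7 (t(A) = 5*(A - 1*4)/7 = 5*(A - 4)/7 = 5*(-4 + A)/7 = -20/7 + 5*A/7)
N(J) = -20/7 + 5*J/7
H(O, W) = 9 + 2*O
E(y, o) = 6*I*√133/7 (E(y, o) = 6*√((-20/7 + (5/7)*(-4)) + 3) = 6*√((-20/7 - 20/7) + 3) = 6*√(-40/7 + 3) = 6*√(-19/7) = 6*(I*√133/7) = 6*I*√133/7)
(-12 + E(0, 10))*H(-3, 10) - 1*(-22322) = (-12 + 6*I*√133/7)*(9 + 2*(-3)) - 1*(-22322) = (-12 + 6*I*√133/7)*(9 - 6) + 22322 = (-12 + 6*I*√133/7)*3 + 22322 = (-36 + 18*I*√133/7) + 22322 = 22286 + 18*I*√133/7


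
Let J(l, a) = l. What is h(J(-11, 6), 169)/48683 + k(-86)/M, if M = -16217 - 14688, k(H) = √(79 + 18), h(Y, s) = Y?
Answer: -11/48683 - √97/30905 ≈ -0.00054463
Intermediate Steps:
k(H) = √97
M = -30905
h(J(-11, 6), 169)/48683 + k(-86)/M = -11/48683 + √97/(-30905) = -11*1/48683 + √97*(-1/30905) = -11/48683 - √97/30905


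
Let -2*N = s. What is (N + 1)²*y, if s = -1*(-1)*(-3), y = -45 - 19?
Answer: -400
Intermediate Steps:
y = -64
s = -3 (s = 1*(-3) = -3)
N = 3/2 (N = -½*(-3) = 3/2 ≈ 1.5000)
(N + 1)²*y = (3/2 + 1)²*(-64) = (5/2)²*(-64) = (25/4)*(-64) = -400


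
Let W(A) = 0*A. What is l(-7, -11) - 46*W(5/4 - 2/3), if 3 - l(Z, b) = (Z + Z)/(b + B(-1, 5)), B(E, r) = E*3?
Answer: 2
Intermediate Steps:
B(E, r) = 3*E
W(A) = 0
l(Z, b) = 3 - 2*Z/(-3 + b) (l(Z, b) = 3 - (Z + Z)/(b + 3*(-1)) = 3 - 2*Z/(b - 3) = 3 - 2*Z/(-3 + b))
l(-7, -11) - 46*W(5/4 - 2/3) = (-9 - 2*(-7) + 3*(-11))/(-3 - 11) - 46*0 = (-9 + 14 - 33)/(-14) + 0 = -1/14*(-28) + 0 = 2 + 0 = 2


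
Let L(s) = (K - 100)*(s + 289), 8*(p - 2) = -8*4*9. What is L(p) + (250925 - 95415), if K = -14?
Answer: 126440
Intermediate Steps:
p = -34 (p = 2 + (-8*4*9)/8 = 2 + (-32*9)/8 = 2 + (⅛)*(-288) = 2 - 36 = -34)
L(s) = -32946 - 114*s (L(s) = (-14 - 100)*(s + 289) = -114*(289 + s) = -32946 - 114*s)
L(p) + (250925 - 95415) = (-32946 - 114*(-34)) + (250925 - 95415) = (-32946 + 3876) + 155510 = -29070 + 155510 = 126440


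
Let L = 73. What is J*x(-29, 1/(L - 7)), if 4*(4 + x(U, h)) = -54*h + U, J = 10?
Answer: -1260/11 ≈ -114.55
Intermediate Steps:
x(U, h) = -4 - 27*h/2 + U/4 (x(U, h) = -4 + (-54*h + U)/4 = -4 + (U - 54*h)/4 = -4 + (-27*h/2 + U/4) = -4 - 27*h/2 + U/4)
J*x(-29, 1/(L - 7)) = 10*(-4 - 27/(2*(73 - 7)) + (¼)*(-29)) = 10*(-4 - 27/2/66 - 29/4) = 10*(-4 - 27/2*1/66 - 29/4) = 10*(-4 - 9/44 - 29/4) = 10*(-126/11) = -1260/11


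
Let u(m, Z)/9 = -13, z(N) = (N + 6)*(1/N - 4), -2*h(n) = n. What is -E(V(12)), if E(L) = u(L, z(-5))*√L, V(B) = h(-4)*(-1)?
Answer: 117*I*√2 ≈ 165.46*I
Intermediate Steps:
h(n) = -n/2
z(N) = (-4 + 1/N)*(6 + N) (z(N) = (6 + N)*(-4 + 1/N) = (-4 + 1/N)*(6 + N))
u(m, Z) = -117 (u(m, Z) = 9*(-13) = -117)
V(B) = -2 (V(B) = -½*(-4)*(-1) = 2*(-1) = -2)
E(L) = -117*√L
-E(V(12)) = -(-117)*√(-2) = -(-117)*I*√2 = 117*I*√2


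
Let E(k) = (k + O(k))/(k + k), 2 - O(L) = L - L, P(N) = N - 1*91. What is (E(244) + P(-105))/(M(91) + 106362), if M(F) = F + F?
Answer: -47701/25996736 ≈ -0.0018349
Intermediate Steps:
P(N) = -91 + N (P(N) = N - 91 = -91 + N)
O(L) = 2 (O(L) = 2 - (L - L) = 2 - 1*0 = 2 + 0 = 2)
M(F) = 2*F
E(k) = (2 + k)/(2*k) (E(k) = (k + 2)/(k + k) = (2 + k)/((2*k)) = (2 + k)*(1/(2*k)) = (2 + k)/(2*k))
(E(244) + P(-105))/(M(91) + 106362) = ((1/2)*(2 + 244)/244 + (-91 - 105))/(2*91 + 106362) = ((1/2)*(1/244)*246 - 196)/(182 + 106362) = (123/244 - 196)/106544 = -47701/244*1/106544 = -47701/25996736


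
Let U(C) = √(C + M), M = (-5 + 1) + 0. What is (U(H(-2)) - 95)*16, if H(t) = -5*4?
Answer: -1520 + 32*I*√6 ≈ -1520.0 + 78.384*I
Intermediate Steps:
H(t) = -20
M = -4 (M = -4 + 0 = -4)
U(C) = √(-4 + C) (U(C) = √(C - 4) = √(-4 + C))
(U(H(-2)) - 95)*16 = (√(-4 - 20) - 95)*16 = (√(-24) - 95)*16 = (2*I*√6 - 95)*16 = (-95 + 2*I*√6)*16 = -1520 + 32*I*√6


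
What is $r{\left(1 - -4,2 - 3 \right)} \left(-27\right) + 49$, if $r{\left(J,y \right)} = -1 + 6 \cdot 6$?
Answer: $-896$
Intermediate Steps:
$r{\left(J,y \right)} = 35$ ($r{\left(J,y \right)} = -1 + 36 = 35$)
$r{\left(1 - -4,2 - 3 \right)} \left(-27\right) + 49 = 35 \left(-27\right) + 49 = -945 + 49 = -896$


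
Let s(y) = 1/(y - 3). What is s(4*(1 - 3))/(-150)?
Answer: 1/1650 ≈ 0.00060606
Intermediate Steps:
s(y) = 1/(-3 + y)
s(4*(1 - 3))/(-150) = 1/((-150)*(-3 + 4*(1 - 3))) = -1/(150*(-3 + 4*(-2))) = -1/(150*(-3 - 8)) = -1/150/(-11) = -1/150*(-1/11) = 1/1650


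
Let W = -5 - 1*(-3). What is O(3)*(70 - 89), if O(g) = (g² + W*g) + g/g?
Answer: -76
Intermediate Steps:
W = -2 (W = -5 + 3 = -2)
O(g) = 1 + g² - 2*g (O(g) = (g² - 2*g) + g/g = (g² - 2*g) + 1 = 1 + g² - 2*g)
O(3)*(70 - 89) = (1 + 3² - 2*3)*(70 - 89) = (1 + 9 - 6)*(-19) = 4*(-19) = -76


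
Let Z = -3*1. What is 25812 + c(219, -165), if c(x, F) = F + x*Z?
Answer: 24990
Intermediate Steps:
Z = -3
c(x, F) = F - 3*x (c(x, F) = F + x*(-3) = F - 3*x)
25812 + c(219, -165) = 25812 + (-165 - 3*219) = 25812 + (-165 - 657) = 25812 - 822 = 24990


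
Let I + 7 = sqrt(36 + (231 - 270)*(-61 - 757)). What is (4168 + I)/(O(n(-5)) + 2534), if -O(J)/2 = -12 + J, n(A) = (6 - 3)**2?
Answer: 4161/2540 + sqrt(31938)/2540 ≈ 1.7085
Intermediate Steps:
n(A) = 9 (n(A) = 3**2 = 9)
O(J) = 24 - 2*J (O(J) = -2*(-12 + J) = 24 - 2*J)
I = -7 + sqrt(31938) (I = -7 + sqrt(36 + (231 - 270)*(-61 - 757)) = -7 + sqrt(36 - 39*(-818)) = -7 + sqrt(36 + 31902) = -7 + sqrt(31938) ≈ 171.71)
(4168 + I)/(O(n(-5)) + 2534) = (4168 + (-7 + sqrt(31938)))/((24 - 2*9) + 2534) = (4161 + sqrt(31938))/((24 - 18) + 2534) = (4161 + sqrt(31938))/(6 + 2534) = (4161 + sqrt(31938))/2540 = (4161 + sqrt(31938))*(1/2540) = 4161/2540 + sqrt(31938)/2540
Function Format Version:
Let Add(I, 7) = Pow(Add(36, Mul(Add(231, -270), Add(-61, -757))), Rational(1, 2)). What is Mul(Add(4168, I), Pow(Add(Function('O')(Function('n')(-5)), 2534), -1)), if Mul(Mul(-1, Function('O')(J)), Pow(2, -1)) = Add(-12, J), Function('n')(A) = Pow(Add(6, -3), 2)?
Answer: Add(Rational(4161, 2540), Mul(Rational(1, 2540), Pow(31938, Rational(1, 2)))) ≈ 1.7085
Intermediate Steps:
Function('n')(A) = 9 (Function('n')(A) = Pow(3, 2) = 9)
Function('O')(J) = Add(24, Mul(-2, J)) (Function('O')(J) = Mul(-2, Add(-12, J)) = Add(24, Mul(-2, J)))
I = Add(-7, Pow(31938, Rational(1, 2))) (I = Add(-7, Pow(Add(36, Mul(Add(231, -270), Add(-61, -757))), Rational(1, 2))) = Add(-7, Pow(Add(36, Mul(-39, -818)), Rational(1, 2))) = Add(-7, Pow(Add(36, 31902), Rational(1, 2))) = Add(-7, Pow(31938, Rational(1, 2))) ≈ 171.71)
Mul(Add(4168, I), Pow(Add(Function('O')(Function('n')(-5)), 2534), -1)) = Mul(Add(4168, Add(-7, Pow(31938, Rational(1, 2)))), Pow(Add(Add(24, Mul(-2, 9)), 2534), -1)) = Mul(Add(4161, Pow(31938, Rational(1, 2))), Pow(Add(Add(24, -18), 2534), -1)) = Mul(Add(4161, Pow(31938, Rational(1, 2))), Pow(Add(6, 2534), -1)) = Mul(Add(4161, Pow(31938, Rational(1, 2))), Pow(2540, -1)) = Mul(Add(4161, Pow(31938, Rational(1, 2))), Rational(1, 2540)) = Add(Rational(4161, 2540), Mul(Rational(1, 2540), Pow(31938, Rational(1, 2))))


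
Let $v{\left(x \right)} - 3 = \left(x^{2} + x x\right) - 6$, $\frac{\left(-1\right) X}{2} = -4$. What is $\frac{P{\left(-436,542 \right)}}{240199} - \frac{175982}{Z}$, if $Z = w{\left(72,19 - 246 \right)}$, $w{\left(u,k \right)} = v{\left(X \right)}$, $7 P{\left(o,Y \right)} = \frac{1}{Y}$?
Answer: $- \frac{160375037385767}{113914375750} \approx -1407.9$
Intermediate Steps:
$X = 8$ ($X = \left(-2\right) \left(-4\right) = 8$)
$P{\left(o,Y \right)} = \frac{1}{7 Y}$
$v{\left(x \right)} = -3 + 2 x^{2}$ ($v{\left(x \right)} = 3 - \left(6 - x^{2} - x x\right) = 3 + \left(\left(x^{2} + x^{2}\right) - 6\right) = 3 + \left(2 x^{2} - 6\right) = 3 + \left(-6 + 2 x^{2}\right) = -3 + 2 x^{2}$)
$w{\left(u,k \right)} = 125$ ($w{\left(u,k \right)} = -3 + 2 \cdot 8^{2} = -3 + 2 \cdot 64 = -3 + 128 = 125$)
$Z = 125$
$\frac{P{\left(-436,542 \right)}}{240199} - \frac{175982}{Z} = \frac{\frac{1}{7} \cdot \frac{1}{542}}{240199} - \frac{175982}{125} = \frac{1}{7} \cdot \frac{1}{542} \cdot \frac{1}{240199} - \frac{175982}{125} = \frac{1}{3794} \cdot \frac{1}{240199} - \frac{175982}{125} = \frac{1}{911315006} - \frac{175982}{125} = - \frac{160375037385767}{113914375750}$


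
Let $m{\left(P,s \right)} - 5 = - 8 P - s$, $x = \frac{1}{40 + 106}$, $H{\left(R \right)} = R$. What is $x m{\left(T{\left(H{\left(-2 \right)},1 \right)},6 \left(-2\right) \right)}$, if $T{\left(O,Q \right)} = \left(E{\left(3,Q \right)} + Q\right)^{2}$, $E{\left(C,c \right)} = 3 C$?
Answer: $- \frac{783}{146} \approx -5.363$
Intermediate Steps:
$x = \frac{1}{146} \approx 0.0068493$
$T{\left(O,Q \right)} = \left(9 + Q\right)^{2}$ ($T{\left(O,Q \right)} = \left(3 \cdot 3 + Q\right)^{2} = \left(9 + Q\right)^{2}$)
$m{\left(P,s \right)} = 5 - s - 8 P$ ($m{\left(P,s \right)} = 5 - \left(s + 8 P\right) = 5 - s - 8 P$)
$x m{\left(T{\left(H{\left(-2 \right)},1 \right)},6 \left(-2\right) \right)} = \frac{5 - 6 \left(-2\right) - 8 \left(9 + 1\right)^{2}}{146} = \frac{5 - -12 - 8 \cdot 10^{2}}{146} = \frac{5 + 12 - 800}{146} = \frac{1}{146} \left(-783\right) = - \frac{783}{146}$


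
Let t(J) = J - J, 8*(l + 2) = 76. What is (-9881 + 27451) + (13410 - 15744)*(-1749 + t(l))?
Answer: 4099736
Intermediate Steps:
l = 15/2 (l = -2 + (⅛)*76 = -2 + 19/2 = 15/2 ≈ 7.5000)
t(J) = 0
(-9881 + 27451) + (13410 - 15744)*(-1749 + t(l)) = (-9881 + 27451) + (13410 - 15744)*(-1749 + 0) = 17570 - 2334*(-1749) = 17570 + 4082166 = 4099736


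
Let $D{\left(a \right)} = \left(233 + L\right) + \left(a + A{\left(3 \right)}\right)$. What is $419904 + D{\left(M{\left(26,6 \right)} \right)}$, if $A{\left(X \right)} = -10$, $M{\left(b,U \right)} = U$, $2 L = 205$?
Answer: $\frac{840471}{2} \approx 4.2024 \cdot 10^{5}$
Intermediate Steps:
$L = \frac{205}{2}$ ($L = \frac{1}{2} \cdot 205 = \frac{205}{2} \approx 102.5$)
$D{\left(a \right)} = \frac{651}{2} + a$ ($D{\left(a \right)} = \left(233 + \frac{205}{2}\right) + \left(a - 10\right) = \frac{671}{2} + \left(-10 + a\right) = \frac{651}{2} + a$)
$419904 + D{\left(M{\left(26,6 \right)} \right)} = 419904 + \left(\frac{651}{2} + 6\right) = 419904 + \frac{663}{2} = \frac{840471}{2}$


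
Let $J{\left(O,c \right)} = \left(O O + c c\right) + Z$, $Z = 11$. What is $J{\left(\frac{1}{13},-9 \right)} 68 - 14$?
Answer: $\frac{1054966}{169} \approx 6242.4$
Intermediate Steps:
$J{\left(O,c \right)} = 11 + O^{2} + c^{2}$ ($J{\left(O,c \right)} = \left(O O + c c\right) + 11 = \left(O^{2} + c^{2}\right) + 11 = 11 + O^{2} + c^{2}$)
$J{\left(\frac{1}{13},-9 \right)} 68 - 14 = \left(11 + \left(\frac{1}{13}\right)^{2} + \left(-9\right)^{2}\right) 68 - 14 = \left(11 + \left(\frac{1}{13}\right)^{2} + 81\right) 68 - 14 = \left(11 + \frac{1}{169} + 81\right) 68 - 14 = \frac{15549}{169} \cdot 68 - 14 = \frac{1057332}{169} - 14 = \frac{1054966}{169}$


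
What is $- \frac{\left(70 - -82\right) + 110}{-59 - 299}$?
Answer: $\frac{131}{179} \approx 0.73184$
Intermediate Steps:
$- \frac{\left(70 - -82\right) + 110}{-59 - 299} = - \frac{\left(70 + 82\right) + 110}{-358} = - \frac{\left(152 + 110\right) \left(-1\right)}{358} = - \frac{262 \left(-1\right)}{358} = \left(-1\right) \left(- \frac{131}{179}\right) = \frac{131}{179}$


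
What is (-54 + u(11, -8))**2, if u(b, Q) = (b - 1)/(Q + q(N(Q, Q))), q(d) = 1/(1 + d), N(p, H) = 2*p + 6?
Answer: 16257024/5329 ≈ 3050.7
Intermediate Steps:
N(p, H) = 6 + 2*p
u(b, Q) = (-1 + b)/(Q + 1/(7 + 2*Q)) (u(b, Q) = (b - 1)/(Q + 1/(1 + (6 + 2*Q))) = (-1 + b)/(Q + 1/(7 + 2*Q)))
(-54 + u(11, -8))**2 = (-54 + (-1 + 11)*(7 + 2*(-8))/(1 - 8*(7 + 2*(-8))))**2 = (-54 + 10*(7 - 16)/(1 - 8*(7 - 16)))**2 = (-54 + 10*(-9)/(1 - 8*(-9)))**2 = (-54 + 10*(-9)/(1 + 72))**2 = (-54 + 10*(-9)/73)**2 = (-54 + (1/73)*10*(-9))**2 = (-54 - 90/73)**2 = (-4032/73)**2 = 16257024/5329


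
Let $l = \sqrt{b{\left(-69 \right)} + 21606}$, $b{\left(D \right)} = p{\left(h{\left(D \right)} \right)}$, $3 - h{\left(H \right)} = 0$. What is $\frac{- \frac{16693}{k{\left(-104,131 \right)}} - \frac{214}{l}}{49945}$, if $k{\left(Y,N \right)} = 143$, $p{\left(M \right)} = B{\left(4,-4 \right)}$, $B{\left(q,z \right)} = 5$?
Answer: $- \frac{16693}{7142135} - \frac{214 \sqrt{21611}}{1079361395} \approx -0.0023664$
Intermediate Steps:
$h{\left(H \right)} = 3$ ($h{\left(H \right)} = 3 - 0 = 3 + 0 = 3$)
$p{\left(M \right)} = 5$
$b{\left(D \right)} = 5$
$l = \sqrt{21611}$ ($l = \sqrt{5 + 21606} = \sqrt{21611} \approx 147.01$)
$\frac{- \frac{16693}{k{\left(-104,131 \right)}} - \frac{214}{l}}{49945} = \frac{- \frac{16693}{143} - \frac{214}{\sqrt{21611}}}{49945} = \left(\left(-16693\right) \frac{1}{143} - 214 \frac{\sqrt{21611}}{21611}\right) \frac{1}{49945} = \left(- \frac{16693}{143} - \frac{214 \sqrt{21611}}{21611}\right) \frac{1}{49945} = - \frac{16693}{7142135} - \frac{214 \sqrt{21611}}{1079361395}$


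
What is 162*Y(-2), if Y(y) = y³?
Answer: -1296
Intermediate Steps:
162*Y(-2) = 162*(-2)³ = 162*(-8) = -1296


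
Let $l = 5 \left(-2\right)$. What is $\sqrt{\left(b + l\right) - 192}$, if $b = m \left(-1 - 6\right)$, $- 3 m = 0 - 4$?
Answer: $\frac{i \sqrt{1902}}{3} \approx 14.537 i$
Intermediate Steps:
$m = \frac{4}{3}$ ($m = - \frac{0 - 4}{3} = \left(- \frac{1}{3}\right) \left(-4\right) = \frac{4}{3} \approx 1.3333$)
$b = - \frac{28}{3}$ ($b = \frac{4 \left(-1 - 6\right)}{3} = \frac{4}{3} \left(-7\right) = - \frac{28}{3} \approx -9.3333$)
$l = -10$
$\sqrt{\left(b + l\right) - 192} = \sqrt{\left(- \frac{28}{3} - 10\right) - 192} = \sqrt{- \frac{58}{3} - 192} = \sqrt{- \frac{634}{3}} = \frac{i \sqrt{1902}}{3}$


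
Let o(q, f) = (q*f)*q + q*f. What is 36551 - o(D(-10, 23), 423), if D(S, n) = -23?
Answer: -177487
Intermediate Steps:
o(q, f) = f*q + f*q**2 (o(q, f) = (f*q)*q + f*q = f*q**2 + f*q = f*q + f*q**2)
36551 - o(D(-10, 23), 423) = 36551 - 423*(-23)*(1 - 23) = 36551 - 423*(-23)*(-22) = 36551 - 1*214038 = 36551 - 214038 = -177487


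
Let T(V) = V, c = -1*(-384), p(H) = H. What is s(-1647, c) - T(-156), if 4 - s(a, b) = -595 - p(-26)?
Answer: 729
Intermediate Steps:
c = 384
s(a, b) = 573 (s(a, b) = 4 - (-595 - 1*(-26)) = 4 - (-595 + 26) = 4 - 1*(-569) = 4 + 569 = 573)
s(-1647, c) - T(-156) = 573 - 1*(-156) = 573 + 156 = 729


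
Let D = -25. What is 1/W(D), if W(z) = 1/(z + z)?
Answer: -50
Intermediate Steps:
W(z) = 1/(2*z)
1/W(D) = 1/((1/2)/(-25)) = 1/((1/2)*(-1/25)) = 1/(-1/50) = -50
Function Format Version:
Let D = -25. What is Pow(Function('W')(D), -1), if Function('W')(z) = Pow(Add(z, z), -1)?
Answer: -50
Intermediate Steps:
Function('W')(z) = Mul(Rational(1, 2), Pow(z, -1)) (Function('W')(z) = Pow(Mul(2, z), -1) = Mul(Rational(1, 2), Pow(z, -1)))
Pow(Function('W')(D), -1) = Pow(Mul(Rational(1, 2), Pow(-25, -1)), -1) = Pow(Mul(Rational(1, 2), Rational(-1, 25)), -1) = Pow(Rational(-1, 50), -1) = -50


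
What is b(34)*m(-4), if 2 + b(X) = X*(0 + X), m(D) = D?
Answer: -4616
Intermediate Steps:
b(X) = -2 + X² (b(X) = -2 + X*(0 + X) = -2 + X*X = -2 + X²)
b(34)*m(-4) = (-2 + 34²)*(-4) = (-2 + 1156)*(-4) = 1154*(-4) = -4616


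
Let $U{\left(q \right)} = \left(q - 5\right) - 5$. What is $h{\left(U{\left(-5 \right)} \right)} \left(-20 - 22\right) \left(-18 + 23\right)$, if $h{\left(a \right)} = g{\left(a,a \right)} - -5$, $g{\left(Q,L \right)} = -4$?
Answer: $-210$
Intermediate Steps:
$U{\left(q \right)} = -10 + q$ ($U{\left(q \right)} = \left(q - 5\right) - 5 = \left(-5 + q\right) - 5 = -10 + q$)
$h{\left(a \right)} = 1$ ($h{\left(a \right)} = -4 - -5 = -4 + 5 = 1$)
$h{\left(U{\left(-5 \right)} \right)} \left(-20 - 22\right) \left(-18 + 23\right) = 1 \left(-20 - 22\right) \left(-18 + 23\right) = 1 \left(\left(-42\right) 5\right) = 1 \left(-210\right) = -210$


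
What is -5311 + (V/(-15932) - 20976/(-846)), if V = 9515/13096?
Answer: -155514947124175/29419011552 ≈ -5286.2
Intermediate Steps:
V = 9515/13096 (V = 9515*(1/13096) = 9515/13096 ≈ 0.72656)
-5311 + (V/(-15932) - 20976/(-846)) = -5311 + ((9515/13096)/(-15932) - 20976/(-846)) = -5311 + ((9515/13096)*(-1/15932) - 20976*(-1/846)) = -5311 + (-9515/208645472 + 3496/141) = -5311 + 729423228497/29419011552 = -155514947124175/29419011552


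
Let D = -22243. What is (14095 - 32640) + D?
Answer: -40788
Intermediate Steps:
(14095 - 32640) + D = (14095 - 32640) - 22243 = -18545 - 22243 = -40788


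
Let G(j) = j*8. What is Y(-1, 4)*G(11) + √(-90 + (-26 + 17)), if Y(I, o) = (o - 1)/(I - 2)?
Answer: -88 + 3*I*√11 ≈ -88.0 + 9.9499*I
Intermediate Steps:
G(j) = 8*j
Y(I, o) = (-1 + o)/(-2 + I)
Y(-1, 4)*G(11) + √(-90 + (-26 + 17)) = ((-1 + 4)/(-2 - 1))*(8*11) + √(-90 + (-26 + 17)) = (3/(-3))*88 + √(-90 - 9) = -⅓*3*88 + √(-99) = -1*88 + 3*I*√11 = -88 + 3*I*√11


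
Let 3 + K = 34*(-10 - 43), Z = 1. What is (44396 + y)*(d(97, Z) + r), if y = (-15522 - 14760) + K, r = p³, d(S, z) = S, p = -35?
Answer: -526554402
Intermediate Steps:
r = -42875 (r = (-35)³ = -42875)
K = -1805 (K = -3 + 34*(-10 - 43) = -3 + 34*(-53) = -3 - 1802 = -1805)
y = -32087 (y = (-15522 - 14760) - 1805 = -30282 - 1805 = -32087)
(44396 + y)*(d(97, Z) + r) = (44396 - 32087)*(97 - 42875) = 12309*(-42778) = -526554402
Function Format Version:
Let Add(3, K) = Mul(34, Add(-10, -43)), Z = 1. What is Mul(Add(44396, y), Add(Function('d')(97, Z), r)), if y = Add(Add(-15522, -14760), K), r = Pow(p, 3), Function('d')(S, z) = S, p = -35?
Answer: -526554402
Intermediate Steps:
r = -42875 (r = Pow(-35, 3) = -42875)
K = -1805 (K = Add(-3, Mul(34, Add(-10, -43))) = Add(-3, Mul(34, -53)) = Add(-3, -1802) = -1805)
y = -32087 (y = Add(Add(-15522, -14760), -1805) = Add(-30282, -1805) = -32087)
Mul(Add(44396, y), Add(Function('d')(97, Z), r)) = Mul(Add(44396, -32087), Add(97, -42875)) = Mul(12309, -42778) = -526554402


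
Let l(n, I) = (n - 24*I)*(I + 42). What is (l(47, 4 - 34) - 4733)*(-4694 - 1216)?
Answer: -26423610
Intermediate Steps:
l(n, I) = (42 + I)*(n - 24*I) (l(n, I) = (n - 24*I)*(42 + I) = (42 + I)*(n - 24*I))
(l(47, 4 - 34) - 4733)*(-4694 - 1216) = ((-1008*(4 - 34) - 24*(4 - 34)² + 42*47 + (4 - 34)*47) - 4733)*(-4694 - 1216) = ((-1008*(-30) - 24*(-30)² + 1974 - 30*47) - 4733)*(-5910) = ((30240 - 24*900 + 1974 - 1410) - 4733)*(-5910) = ((30240 - 21600 + 1974 - 1410) - 4733)*(-5910) = (9204 - 4733)*(-5910) = 4471*(-5910) = -26423610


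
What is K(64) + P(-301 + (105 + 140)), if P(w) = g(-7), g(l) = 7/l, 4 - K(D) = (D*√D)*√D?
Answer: -4093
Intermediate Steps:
K(D) = 4 - D² (K(D) = 4 - D*√D*√D = 4 - D^(3/2)*√D = 4 - D²)
P(w) = -1 (P(w) = 7/(-7) = 7*(-⅐) = -1)
K(64) + P(-301 + (105 + 140)) = (4 - 1*64²) - 1 = (4 - 1*4096) - 1 = (4 - 4096) - 1 = -4092 - 1 = -4093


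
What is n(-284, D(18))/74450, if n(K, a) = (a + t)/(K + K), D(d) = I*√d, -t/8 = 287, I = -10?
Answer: 287/5285950 + 3*√2/4228760 ≈ 5.5298e-5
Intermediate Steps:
t = -2296 (t = -8*287 = -2296)
D(d) = -10*√d
n(K, a) = (-2296 + a)/(2*K) (n(K, a) = (a - 2296)/(K + K) = (-2296 + a)/((2*K)) = (-2296 + a)*(1/(2*K)) = (-2296 + a)/(2*K))
n(-284, D(18))/74450 = ((½)*(-2296 - 30*√2)/(-284))/74450 = ((½)*(-1/284)*(-2296 - 30*√2))*(1/74450) = (287/71 + 15*√2/284)*(1/74450) = 287/5285950 + 3*√2/4228760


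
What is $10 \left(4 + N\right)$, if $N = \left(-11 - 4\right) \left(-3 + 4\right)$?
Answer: $-110$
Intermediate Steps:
$N = -15$ ($N = \left(-15\right) 1 = -15$)
$10 \left(4 + N\right) = 10 \left(4 - 15\right) = 10 \left(-11\right) = -110$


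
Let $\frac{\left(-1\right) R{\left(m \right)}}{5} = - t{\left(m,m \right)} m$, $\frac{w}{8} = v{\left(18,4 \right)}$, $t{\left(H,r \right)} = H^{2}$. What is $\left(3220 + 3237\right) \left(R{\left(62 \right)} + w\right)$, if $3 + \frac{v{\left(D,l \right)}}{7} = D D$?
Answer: $7810490512$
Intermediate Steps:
$v{\left(D,l \right)} = -21 + 7 D^{2}$ ($v{\left(D,l \right)} = -21 + 7 D D = -21 + 7 D^{2}$)
$w = 17976$ ($w = 8 \left(-21 + 7 \cdot 18^{2}\right) = 8 \left(-21 + 7 \cdot 324\right) = 8 \left(-21 + 2268\right) = 8 \cdot 2247 = 17976$)
$R{\left(m \right)} = 5 m^{3}$ ($R{\left(m \right)} = - 5 - m^{2} m = - 5 \left(- m^{3}\right) = 5 m^{3}$)
$\left(3220 + 3237\right) \left(R{\left(62 \right)} + w\right) = \left(3220 + 3237\right) \left(5 \cdot 62^{3} + 17976\right) = 6457 \left(5 \cdot 238328 + 17976\right) = 6457 \left(1191640 + 17976\right) = 6457 \cdot 1209616 = 7810490512$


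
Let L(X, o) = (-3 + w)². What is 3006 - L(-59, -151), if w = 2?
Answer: 3005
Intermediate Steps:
L(X, o) = 1 (L(X, o) = (-3 + 2)² = (-1)² = 1)
3006 - L(-59, -151) = 3006 - 1*1 = 3006 - 1 = 3005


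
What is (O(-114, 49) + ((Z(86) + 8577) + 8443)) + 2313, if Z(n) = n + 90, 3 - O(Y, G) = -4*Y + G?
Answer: 19007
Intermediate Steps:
O(Y, G) = 3 - G + 4*Y (O(Y, G) = 3 - (-4*Y + G) = 3 - (G - 4*Y) = 3 + (-G + 4*Y) = 3 - G + 4*Y)
Z(n) = 90 + n
(O(-114, 49) + ((Z(86) + 8577) + 8443)) + 2313 = ((3 - 1*49 + 4*(-114)) + (((90 + 86) + 8577) + 8443)) + 2313 = ((3 - 49 - 456) + ((176 + 8577) + 8443)) + 2313 = (-502 + (8753 + 8443)) + 2313 = (-502 + 17196) + 2313 = 16694 + 2313 = 19007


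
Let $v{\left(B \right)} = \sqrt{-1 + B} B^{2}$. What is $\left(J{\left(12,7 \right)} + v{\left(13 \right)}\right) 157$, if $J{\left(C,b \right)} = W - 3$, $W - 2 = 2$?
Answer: $157 + 53066 \sqrt{3} \approx 92070.0$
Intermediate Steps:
$W = 4$ ($W = 2 + 2 = 4$)
$J{\left(C,b \right)} = 1$ ($J{\left(C,b \right)} = 4 - 3 = 1$)
$v{\left(B \right)} = B^{2} \sqrt{-1 + B}$
$\left(J{\left(12,7 \right)} + v{\left(13 \right)}\right) 157 = \left(1 + 13^{2} \sqrt{-1 + 13}\right) 157 = \left(1 + 169 \sqrt{12}\right) 157 = \left(1 + 169 \cdot 2 \sqrt{3}\right) 157 = \left(1 + 338 \sqrt{3}\right) 157 = 157 + 53066 \sqrt{3}$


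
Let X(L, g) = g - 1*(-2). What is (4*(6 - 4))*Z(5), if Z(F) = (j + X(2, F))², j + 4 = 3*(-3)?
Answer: 288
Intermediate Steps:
X(L, g) = 2 + g (X(L, g) = g + 2 = 2 + g)
j = -13 (j = -4 + 3*(-3) = -4 - 9 = -13)
Z(F) = (-11 + F)² (Z(F) = (-13 + (2 + F))² = (-11 + F)²)
(4*(6 - 4))*Z(5) = (4*(6 - 4))*(-11 + 5)² = (4*2)*(-6)² = 8*36 = 288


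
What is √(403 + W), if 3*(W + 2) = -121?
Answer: √3246/3 ≈ 18.991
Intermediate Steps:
W = -127/3 (W = -2 + (⅓)*(-121) = -2 - 121/3 = -127/3 ≈ -42.333)
√(403 + W) = √(403 - 127/3) = √(1082/3) = √3246/3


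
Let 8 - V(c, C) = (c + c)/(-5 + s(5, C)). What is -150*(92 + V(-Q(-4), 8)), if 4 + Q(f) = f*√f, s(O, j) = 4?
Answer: -16200 - 2400*I ≈ -16200.0 - 2400.0*I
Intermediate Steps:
Q(f) = -4 + f^(3/2) (Q(f) = -4 + f*√f = -4 + f^(3/2))
V(c, C) = 8 + 2*c (V(c, C) = 8 - (c + c)/(-5 + 4) = 8 - 2*c/(-1) = 8 - 2*c*(-1) = 8 - (-2)*c = 8 + 2*c)
-150*(92 + V(-Q(-4), 8)) = -150*(92 + (8 + 2*(-(-4 + (-4)^(3/2))))) = -150*(92 + (8 + 2*(-(-4 - 8*I)))) = -150*(92 + (8 + 2*(4 + 8*I))) = -150*(92 + (8 + (8 + 16*I))) = -150*(92 + (16 + 16*I)) = -150*(108 + 16*I) = -16200 - 2400*I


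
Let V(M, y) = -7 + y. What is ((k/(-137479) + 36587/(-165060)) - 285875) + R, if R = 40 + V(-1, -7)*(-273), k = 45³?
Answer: -6399539085405293/22692283740 ≈ -2.8201e+5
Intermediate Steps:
k = 91125
R = 3862 (R = 40 + (-7 - 7)*(-273) = 40 - 14*(-273) = 40 + 3822 = 3862)
((k/(-137479) + 36587/(-165060)) - 285875) + R = ((91125/(-137479) + 36587/(-165060)) - 285875) + 3862 = ((91125*(-1/137479) + 36587*(-1/165060)) - 285875) + 3862 = ((-91125/137479 - 36587/165060) - 285875) + 3862 = (-20071036673/22692283740 - 285875) + 3862 = -6487176685209173/22692283740 + 3862 = -6399539085405293/22692283740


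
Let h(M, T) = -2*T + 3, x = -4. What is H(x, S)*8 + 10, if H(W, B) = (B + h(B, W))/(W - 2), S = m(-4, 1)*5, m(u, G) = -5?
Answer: 86/3 ≈ 28.667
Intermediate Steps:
h(M, T) = 3 - 2*T
S = -25 (S = -5*5 = -25)
H(W, B) = (3 + B - 2*W)/(-2 + W) (H(W, B) = (B + (3 - 2*W))/(W - 2) = (3 + B - 2*W)/(-2 + W))
H(x, S)*8 + 10 = ((3 - 25 - 2*(-4))/(-2 - 4))*8 + 10 = ((3 - 25 + 8)/(-6))*8 + 10 = -⅙*(-14)*8 + 10 = (7/3)*8 + 10 = 56/3 + 10 = 86/3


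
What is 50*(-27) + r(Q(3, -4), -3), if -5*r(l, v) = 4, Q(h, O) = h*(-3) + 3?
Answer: -6754/5 ≈ -1350.8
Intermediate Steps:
Q(h, O) = 3 - 3*h (Q(h, O) = -3*h + 3 = 3 - 3*h)
r(l, v) = -⅘ (r(l, v) = -⅕*4 = -⅘)
50*(-27) + r(Q(3, -4), -3) = 50*(-27) - ⅘ = -1350 - ⅘ = -6754/5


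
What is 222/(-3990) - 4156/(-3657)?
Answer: 2628431/2431905 ≈ 1.0808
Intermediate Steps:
222/(-3990) - 4156/(-3657) = 222*(-1/3990) - 4156*(-1/3657) = -37/665 + 4156/3657 = 2628431/2431905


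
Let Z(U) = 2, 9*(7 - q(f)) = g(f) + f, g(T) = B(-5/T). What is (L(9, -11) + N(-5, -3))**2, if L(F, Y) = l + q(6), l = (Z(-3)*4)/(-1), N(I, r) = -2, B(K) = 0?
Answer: 121/9 ≈ 13.444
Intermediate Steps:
g(T) = 0
q(f) = 7 - f/9 (q(f) = 7 - (0 + f)/9 = 7 - f/9)
l = -8 (l = (2*4)/(-1) = 8*(-1) = -8)
L(F, Y) = -5/3 (L(F, Y) = -8 + (7 - 1/9*6) = -8 + (7 - 2/3) = -8 + 19/3 = -5/3)
(L(9, -11) + N(-5, -3))**2 = (-5/3 - 2)**2 = (-11/3)**2 = 121/9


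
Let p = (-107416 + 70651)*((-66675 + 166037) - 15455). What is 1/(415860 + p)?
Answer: -1/3084424995 ≈ -3.2421e-10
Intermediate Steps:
p = -3084840855 (p = -36765*(99362 - 15455) = -36765*83907 = -3084840855)
1/(415860 + p) = 1/(415860 - 3084840855) = 1/(-3084424995) = -1/3084424995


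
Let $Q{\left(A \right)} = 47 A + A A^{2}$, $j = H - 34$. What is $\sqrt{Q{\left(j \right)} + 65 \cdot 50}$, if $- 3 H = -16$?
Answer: $\frac{2 i \sqrt{438513}}{9} \approx 147.16 i$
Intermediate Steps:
$H = \frac{16}{3}$ ($H = \left(- \frac{1}{3}\right) \left(-16\right) = \frac{16}{3} \approx 5.3333$)
$j = - \frac{86}{3}$ ($j = \frac{16}{3} - 34 = - \frac{86}{3} \approx -28.667$)
$Q{\left(A \right)} = A^{3} + 47 A$ ($Q{\left(A \right)} = 47 A + A^{3} = A^{3} + 47 A$)
$\sqrt{Q{\left(j \right)} + 65 \cdot 50} = \sqrt{- \frac{86 \left(47 + \left(- \frac{86}{3}\right)^{2}\right)}{3} + 65 \cdot 50} = \sqrt{- \frac{86 \left(47 + \frac{7396}{9}\right)}{3} + 3250} = \sqrt{\left(- \frac{86}{3}\right) \frac{7819}{9} + 3250} = \sqrt{- \frac{672434}{27} + 3250} = \sqrt{- \frac{584684}{27}} = \frac{2 i \sqrt{438513}}{9}$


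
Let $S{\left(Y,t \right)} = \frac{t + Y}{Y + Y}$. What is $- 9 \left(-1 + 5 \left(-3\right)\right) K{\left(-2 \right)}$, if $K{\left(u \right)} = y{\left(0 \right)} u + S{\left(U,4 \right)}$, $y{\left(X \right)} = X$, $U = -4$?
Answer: $0$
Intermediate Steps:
$S{\left(Y,t \right)} = \frac{Y + t}{2 Y}$
$K{\left(u \right)} = 0$ ($K{\left(u \right)} = 0 u + \frac{-4 + 4}{2 \left(-4\right)} = 0 + \frac{1}{2} \left(- \frac{1}{4}\right) 0 = 0 + 0 = 0$)
$- 9 \left(-1 + 5 \left(-3\right)\right) K{\left(-2 \right)} = - 9 \left(-1 + 5 \left(-3\right)\right) 0 = - 9 \left(-1 - 15\right) 0 = \left(-9\right) \left(-16\right) 0 = 144 \cdot 0 = 0$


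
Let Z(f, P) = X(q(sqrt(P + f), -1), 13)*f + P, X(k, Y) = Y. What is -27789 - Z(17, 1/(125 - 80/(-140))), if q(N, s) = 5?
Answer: -24620797/879 ≈ -28010.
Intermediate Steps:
Z(f, P) = P + 13*f (Z(f, P) = 13*f + P = P + 13*f)
-27789 - Z(17, 1/(125 - 80/(-140))) = -27789 - (1/(125 - 80/(-140)) + 13*17) = -27789 - (1/(125 - 80*(-1/140)) + 221) = -27789 - (1/(125 + 4/7) + 221) = -27789 - (1/(879/7) + 221) = -27789 - (7/879 + 221) = -27789 - 1*194266/879 = -27789 - 194266/879 = -24620797/879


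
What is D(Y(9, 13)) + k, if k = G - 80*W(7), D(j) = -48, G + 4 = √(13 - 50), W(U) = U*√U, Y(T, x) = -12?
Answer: -52 - 560*√7 + I*√37 ≈ -1533.6 + 6.0828*I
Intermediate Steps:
W(U) = U^(3/2)
G = -4 + I*√37 (G = -4 + √(13 - 50) = -4 + √(-37) = -4 + I*√37 ≈ -4.0 + 6.0828*I)
k = -4 - 560*√7 + I*√37 (k = (-4 + I*√37) - 560*√7 = -4 - 560*√7 + I*√37 ≈ -1485.6 + 6.0828*I)
D(Y(9, 13)) + k = -48 + (-4 - 560*√7 + I*√37) = -52 - 560*√7 + I*√37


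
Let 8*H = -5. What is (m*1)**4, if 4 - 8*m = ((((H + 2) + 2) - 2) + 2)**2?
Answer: 50054665441/68719476736 ≈ 0.72839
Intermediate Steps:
H = -5/8 (H = (1/8)*(-5) = -5/8 ≈ -0.62500)
m = -473/512 (m = 1/2 - ((((-5/8 + 2) + 2) - 2) + 2)**2/8 = 1/2 - (((11/8 + 2) - 2) + 2)**2/8 = 1/2 - ((27/8 - 2) + 2)**2/8 = 1/2 - (11/8 + 2)**2/8 = 1/2 - (27/8)**2/8 = 1/2 - 1/8*729/64 = 1/2 - 729/512 = -473/512 ≈ -0.92383)
(m*1)**4 = (-473/512*1)**4 = (-473/512)**4 = 50054665441/68719476736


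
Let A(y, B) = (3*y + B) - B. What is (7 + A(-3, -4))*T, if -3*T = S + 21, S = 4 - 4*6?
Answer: ⅔ ≈ 0.66667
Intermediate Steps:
S = -20 (S = 4 - 24 = -20)
T = -⅓ (T = -(-20 + 21)/3 = -⅓*1 = -⅓ ≈ -0.33333)
A(y, B) = 3*y (A(y, B) = (B + 3*y) - B = 3*y)
(7 + A(-3, -4))*T = (7 + 3*(-3))*(-⅓) = (7 - 9)*(-⅓) = -2*(-⅓) = ⅔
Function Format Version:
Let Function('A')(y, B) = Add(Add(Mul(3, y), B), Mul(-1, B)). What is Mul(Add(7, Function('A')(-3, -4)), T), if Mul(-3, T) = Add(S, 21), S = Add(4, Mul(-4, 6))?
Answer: Rational(2, 3) ≈ 0.66667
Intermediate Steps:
S = -20 (S = Add(4, -24) = -20)
T = Rational(-1, 3) (T = Mul(Rational(-1, 3), Add(-20, 21)) = Mul(Rational(-1, 3), 1) = Rational(-1, 3) ≈ -0.33333)
Function('A')(y, B) = Mul(3, y) (Function('A')(y, B) = Add(Add(B, Mul(3, y)), Mul(-1, B)) = Mul(3, y))
Mul(Add(7, Function('A')(-3, -4)), T) = Mul(Add(7, Mul(3, -3)), Rational(-1, 3)) = Mul(Add(7, -9), Rational(-1, 3)) = Mul(-2, Rational(-1, 3)) = Rational(2, 3)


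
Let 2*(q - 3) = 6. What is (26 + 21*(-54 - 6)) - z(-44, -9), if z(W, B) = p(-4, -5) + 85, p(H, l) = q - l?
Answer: -1330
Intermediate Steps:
q = 6 (q = 3 + (½)*6 = 3 + 3 = 6)
p(H, l) = 6 - l
z(W, B) = 96 (z(W, B) = (6 - 1*(-5)) + 85 = (6 + 5) + 85 = 11 + 85 = 96)
(26 + 21*(-54 - 6)) - z(-44, -9) = (26 + 21*(-54 - 6)) - 1*96 = (26 + 21*(-60)) - 96 = (26 - 1260) - 96 = -1234 - 96 = -1330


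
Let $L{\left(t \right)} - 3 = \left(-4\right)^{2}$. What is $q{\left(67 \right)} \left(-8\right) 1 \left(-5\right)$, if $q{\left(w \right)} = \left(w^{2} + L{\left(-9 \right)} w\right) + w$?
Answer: $233160$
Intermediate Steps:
$L{\left(t \right)} = 19$ ($L{\left(t \right)} = 3 + \left(-4\right)^{2} = 3 + 16 = 19$)
$q{\left(w \right)} = w^{2} + 20 w$ ($q{\left(w \right)} = \left(w^{2} + 19 w\right) + w = w^{2} + 20 w$)
$q{\left(67 \right)} \left(-8\right) 1 \left(-5\right) = 67 \left(20 + 67\right) \left(-8\right) 1 \left(-5\right) = 67 \cdot 87 \left(\left(-8\right) \left(-5\right)\right) = 5829 \cdot 40 = 233160$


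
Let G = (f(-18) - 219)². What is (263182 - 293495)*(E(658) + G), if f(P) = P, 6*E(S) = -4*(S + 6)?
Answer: -5067697027/3 ≈ -1.6892e+9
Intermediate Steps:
E(S) = -4 - 2*S/3 (E(S) = (-4*(S + 6))/6 = (-4*(6 + S))/6 = (-24 - 4*S)/6 = -4 - 2*S/3)
G = 56169 (G = (-18 - 219)² = (-237)² = 56169)
(263182 - 293495)*(E(658) + G) = (263182 - 293495)*((-4 - ⅔*658) + 56169) = -30313*((-4 - 1316/3) + 56169) = -30313*(-1328/3 + 56169) = -30313*167179/3 = -5067697027/3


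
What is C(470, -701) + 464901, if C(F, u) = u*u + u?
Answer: 955601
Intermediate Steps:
C(F, u) = u + u**2 (C(F, u) = u**2 + u = u + u**2)
C(470, -701) + 464901 = -701*(1 - 701) + 464901 = -701*(-700) + 464901 = 490700 + 464901 = 955601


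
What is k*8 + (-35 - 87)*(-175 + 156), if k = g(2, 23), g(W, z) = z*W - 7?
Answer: 2630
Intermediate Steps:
g(W, z) = -7 + W*z (g(W, z) = W*z - 7 = -7 + W*z)
k = 39 (k = -7 + 2*23 = -7 + 46 = 39)
k*8 + (-35 - 87)*(-175 + 156) = 39*8 + (-35 - 87)*(-175 + 156) = 312 - 122*(-19) = 312 + 2318 = 2630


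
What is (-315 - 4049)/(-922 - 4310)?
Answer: 1091/1308 ≈ 0.83410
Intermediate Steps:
(-315 - 4049)/(-922 - 4310) = -4364/(-5232) = -4364*(-1/5232) = 1091/1308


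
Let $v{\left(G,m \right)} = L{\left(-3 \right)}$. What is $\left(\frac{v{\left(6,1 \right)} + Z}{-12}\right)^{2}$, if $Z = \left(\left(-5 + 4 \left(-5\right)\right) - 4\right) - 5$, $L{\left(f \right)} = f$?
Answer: $\frac{1369}{144} \approx 9.5069$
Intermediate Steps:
$Z = -34$ ($Z = \left(\left(-5 - 20\right) - 4\right) - 5 = \left(-25 - 4\right) - 5 = -29 - 5 = -34$)
$v{\left(G,m \right)} = -3$
$\left(\frac{v{\left(6,1 \right)} + Z}{-12}\right)^{2} = \left(\frac{-3 - 34}{-12}\right)^{2} = \left(\left(-37\right) \left(- \frac{1}{12}\right)\right)^{2} = \left(\frac{37}{12}\right)^{2} = \frac{1369}{144}$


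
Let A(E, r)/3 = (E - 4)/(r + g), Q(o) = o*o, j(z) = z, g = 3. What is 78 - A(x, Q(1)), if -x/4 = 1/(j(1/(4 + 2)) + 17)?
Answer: 8361/103 ≈ 81.175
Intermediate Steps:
Q(o) = o**2
x = -24/103 (x = -4/(1/(4 + 2) + 17) = -4/(1/6 + 17) = -4/103/6 = -4*6/103 = -24/103 ≈ -0.23301)
A(E, r) = 3*(-4 + E)/(3 + r) (A(E, r) = 3*((E - 4)/(r + 3)) = 3*((-4 + E)/(3 + r)) = 3*(-4 + E)/(3 + r))
78 - A(x, Q(1)) = 78 - 3*(-4 - 24/103)/(3 + 1**2) = 78 - 3*(-436)/((3 + 1)*103) = 78 - 3*(-436)/(4*103) = 78 - 1*(-327/103) = 78 + 327/103 = 8361/103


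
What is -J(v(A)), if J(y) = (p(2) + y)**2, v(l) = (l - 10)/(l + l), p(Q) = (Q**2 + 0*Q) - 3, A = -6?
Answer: -49/9 ≈ -5.4444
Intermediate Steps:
p(Q) = -3 + Q**2 (p(Q) = (Q**2 + 0) - 3 = Q**2 - 3 = -3 + Q**2)
v(l) = (-10 + l)/(2*l) (v(l) = (-10 + l)/((2*l)) = (-10 + l)*(1/(2*l)) = (-10 + l)/(2*l))
J(y) = (1 + y)**2 (J(y) = ((-3 + 2**2) + y)**2 = ((-3 + 4) + y)**2 = (1 + y)**2)
-J(v(A)) = -(1 + (1/2)*(-10 - 6)/(-6))**2 = -(1 + (1/2)*(-1/6)*(-16))**2 = -(1 + 4/3)**2 = -(7/3)**2 = -1*49/9 = -49/9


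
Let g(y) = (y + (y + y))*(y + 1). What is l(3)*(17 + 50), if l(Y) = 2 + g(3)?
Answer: 2546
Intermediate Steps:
g(y) = 3*y*(1 + y) (g(y) = (y + 2*y)*(1 + y) = (3*y)*(1 + y) = 3*y*(1 + y))
l(Y) = 38 (l(Y) = 2 + 3*3*(1 + 3) = 2 + 3*3*4 = 2 + 36 = 38)
l(3)*(17 + 50) = 38*(17 + 50) = 38*67 = 2546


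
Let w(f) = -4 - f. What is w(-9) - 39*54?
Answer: -2101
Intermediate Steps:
w(-9) - 39*54 = (-4 - 1*(-9)) - 39*54 = (-4 + 9) - 2106 = 5 - 2106 = -2101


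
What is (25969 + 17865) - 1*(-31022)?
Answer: 74856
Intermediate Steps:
(25969 + 17865) - 1*(-31022) = 43834 + 31022 = 74856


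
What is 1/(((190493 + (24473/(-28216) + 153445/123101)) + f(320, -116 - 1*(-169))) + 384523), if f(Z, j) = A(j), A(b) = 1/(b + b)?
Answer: 184091144248/105855424936144267 ≈ 1.7391e-6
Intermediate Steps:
A(b) = 1/(2*b)
f(Z, j) = 1/(2*j)
1/(((190493 + (24473/(-28216) + 153445/123101)) + f(320, -116 - 1*(-169))) + 384523) = 1/(((190493 + (24473/(-28216) + 153445/123101)) + 1/(2*(-116 - 1*(-169)))) + 384523) = 1/(((190493 + (24473*(-1/28216) + 153445*(1/123101))) + 1/(2*(-116 + 169))) + 384523) = 1/(((190493 + (-24473/28216 + 153445/123101)) + (½)/53) + 384523) = 1/(((190493 + 1316953347/3473417816) + (½)*(1/53)) + 384523) = 1/((661663096976635/3473417816 + 1/106) + 384523) = 1/(35068145876470563/184091144248 + 384523) = 1/(105855424936144267/184091144248) = 184091144248/105855424936144267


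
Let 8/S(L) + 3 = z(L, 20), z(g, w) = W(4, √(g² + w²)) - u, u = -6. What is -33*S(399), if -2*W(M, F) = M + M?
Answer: 264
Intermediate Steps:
W(M, F) = -M (W(M, F) = -(M + M)/2 = -M)
z(g, w) = 2 (z(g, w) = -1*4 - 1*(-6) = -4 + 6 = 2)
S(L) = -8 (S(L) = 8/(-3 + 2) = 8/(-1) = 8*(-1) = -8)
-33*S(399) = -33*(-8) = 264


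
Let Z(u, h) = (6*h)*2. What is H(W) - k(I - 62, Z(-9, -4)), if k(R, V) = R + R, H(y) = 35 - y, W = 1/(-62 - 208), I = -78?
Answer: 85051/270 ≈ 315.00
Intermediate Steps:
W = -1/270 (W = 1/(-270) = -1/270 ≈ -0.0037037)
Z(u, h) = 12*h
k(R, V) = 2*R
H(W) - k(I - 62, Z(-9, -4)) = (35 - 1*(-1/270)) - 2*(-78 - 62) = (35 + 1/270) - 2*(-140) = 9451/270 - 1*(-280) = 9451/270 + 280 = 85051/270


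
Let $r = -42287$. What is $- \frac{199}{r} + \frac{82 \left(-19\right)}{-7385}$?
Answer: $\frac{9621823}{44612785} \approx 0.21567$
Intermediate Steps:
$- \frac{199}{r} + \frac{82 \left(-19\right)}{-7385} = - \frac{199}{-42287} + \frac{82 \left(-19\right)}{-7385} = \left(-199\right) \left(- \frac{1}{42287}\right) - - \frac{1558}{7385} = \frac{199}{42287} + \frac{1558}{7385} = \frac{9621823}{44612785}$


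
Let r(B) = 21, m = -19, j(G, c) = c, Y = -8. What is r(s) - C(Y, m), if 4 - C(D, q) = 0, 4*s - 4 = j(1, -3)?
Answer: 17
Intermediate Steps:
s = ¼ (s = 1 + (¼)*(-3) = 1 - ¾ = ¼ ≈ 0.25000)
C(D, q) = 4 (C(D, q) = 4 - 1*0 = 4 + 0 = 4)
r(s) - C(Y, m) = 21 - 1*4 = 21 - 4 = 17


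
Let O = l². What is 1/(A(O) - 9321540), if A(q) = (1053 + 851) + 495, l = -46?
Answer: -1/9319141 ≈ -1.0731e-7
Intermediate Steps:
O = 2116 (O = (-46)² = 2116)
A(q) = 2399 (A(q) = 1904 + 495 = 2399)
1/(A(O) - 9321540) = 1/(2399 - 9321540) = 1/(-9319141) = -1/9319141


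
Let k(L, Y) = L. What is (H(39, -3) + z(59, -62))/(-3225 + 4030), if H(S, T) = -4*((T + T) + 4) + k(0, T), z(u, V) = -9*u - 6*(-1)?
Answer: -517/805 ≈ -0.64224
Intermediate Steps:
z(u, V) = 6 - 9*u (z(u, V) = -9*u + 6 = 6 - 9*u)
H(S, T) = -16 - 8*T (H(S, T) = -4*((T + T) + 4) + 0 = -4*(2*T + 4) + 0 = -4*(4 + 2*T) + 0 = (-16 - 8*T) + 0 = -16 - 8*T)
(H(39, -3) + z(59, -62))/(-3225 + 4030) = ((-16 - 8*(-3)) + (6 - 9*59))/(-3225 + 4030) = ((-16 + 24) + (6 - 531))/805 = (8 - 525)*(1/805) = -517*1/805 = -517/805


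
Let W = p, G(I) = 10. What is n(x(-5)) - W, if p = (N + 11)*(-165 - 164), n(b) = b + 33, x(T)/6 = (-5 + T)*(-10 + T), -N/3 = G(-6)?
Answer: -5318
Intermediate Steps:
N = -30 (N = -3*10 = -30)
x(T) = 6*(-10 + T)*(-5 + T) (x(T) = 6*((-5 + T)*(-10 + T)) = 6*((-10 + T)*(-5 + T)) = 6*(-10 + T)*(-5 + T))
n(b) = 33 + b
p = 6251 (p = (-30 + 11)*(-165 - 164) = -19*(-329) = 6251)
W = 6251
n(x(-5)) - W = (33 + (300 - 90*(-5) + 6*(-5)²)) - 1*6251 = (33 + (300 + 450 + 6*25)) - 6251 = (33 + (300 + 450 + 150)) - 6251 = (33 + 900) - 6251 = 933 - 6251 = -5318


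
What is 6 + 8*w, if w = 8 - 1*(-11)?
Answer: 158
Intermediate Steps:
w = 19 (w = 8 + 11 = 19)
6 + 8*w = 6 + 8*19 = 6 + 152 = 158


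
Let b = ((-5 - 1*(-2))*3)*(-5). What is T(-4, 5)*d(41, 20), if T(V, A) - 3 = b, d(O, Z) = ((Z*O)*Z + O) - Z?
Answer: 788208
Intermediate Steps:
b = 45 (b = ((-5 + 2)*3)*(-5) = -3*3*(-5) = -9*(-5) = 45)
d(O, Z) = O - Z + O*Z**2 (d(O, Z) = ((O*Z)*Z + O) - Z = (O*Z**2 + O) - Z = (O + O*Z**2) - Z = O - Z + O*Z**2)
T(V, A) = 48 (T(V, A) = 3 + 45 = 48)
T(-4, 5)*d(41, 20) = 48*(41 - 1*20 + 41*20**2) = 48*(41 - 20 + 41*400) = 48*(41 - 20 + 16400) = 48*16421 = 788208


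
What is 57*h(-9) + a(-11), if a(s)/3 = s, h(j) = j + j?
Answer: -1059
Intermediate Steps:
h(j) = 2*j
a(s) = 3*s
57*h(-9) + a(-11) = 57*(2*(-9)) + 3*(-11) = 57*(-18) - 33 = -1026 - 33 = -1059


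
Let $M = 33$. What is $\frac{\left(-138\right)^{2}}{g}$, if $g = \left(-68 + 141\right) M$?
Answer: $\frac{6348}{803} \approx 7.9054$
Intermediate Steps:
$g = 2409$ ($g = \left(-68 + 141\right) 33 = 73 \cdot 33 = 2409$)
$\frac{\left(-138\right)^{2}}{g} = \frac{\left(-138\right)^{2}}{2409} = 19044 \cdot \frac{1}{2409} = \frac{6348}{803}$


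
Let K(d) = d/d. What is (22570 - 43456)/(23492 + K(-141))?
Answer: -6962/7831 ≈ -0.88903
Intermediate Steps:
K(d) = 1
(22570 - 43456)/(23492 + K(-141)) = (22570 - 43456)/(23492 + 1) = -20886/23493 = -20886*1/23493 = -6962/7831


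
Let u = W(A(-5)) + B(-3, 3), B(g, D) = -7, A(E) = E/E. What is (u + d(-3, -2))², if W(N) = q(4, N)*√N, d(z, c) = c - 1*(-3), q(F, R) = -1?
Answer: 49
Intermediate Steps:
A(E) = 1
d(z, c) = 3 + c (d(z, c) = c + 3 = 3 + c)
W(N) = -√N
u = -8 (u = -√1 - 7 = -1*1 - 7 = -1 - 7 = -8)
(u + d(-3, -2))² = (-8 + (3 - 2))² = (-8 + 1)² = (-7)² = 49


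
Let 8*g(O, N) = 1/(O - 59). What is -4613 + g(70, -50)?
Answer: -405943/88 ≈ -4613.0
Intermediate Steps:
g(O, N) = 1/(8*(-59 + O)) (g(O, N) = 1/(8*(O - 59)) = 1/(8*(-59 + O)))
-4613 + g(70, -50) = -4613 + 1/(8*(-59 + 70)) = -4613 + (1/8)/11 = -4613 + (1/8)*(1/11) = -4613 + 1/88 = -405943/88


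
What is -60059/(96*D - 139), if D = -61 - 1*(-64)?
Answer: -60059/149 ≈ -403.08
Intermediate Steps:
D = 3 (D = -61 + 64 = 3)
-60059/(96*D - 139) = -60059/(96*3 - 139) = -60059/(288 - 139) = -60059/149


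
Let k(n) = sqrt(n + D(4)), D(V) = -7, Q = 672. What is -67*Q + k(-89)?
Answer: -45024 + 4*I*sqrt(6) ≈ -45024.0 + 9.798*I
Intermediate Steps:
k(n) = sqrt(-7 + n) (k(n) = sqrt(n - 7) = sqrt(-7 + n))
-67*Q + k(-89) = -67*672 + sqrt(-7 - 89) = -45024 + sqrt(-96) = -45024 + 4*I*sqrt(6)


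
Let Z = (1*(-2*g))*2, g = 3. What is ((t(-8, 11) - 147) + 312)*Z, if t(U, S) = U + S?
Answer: -2016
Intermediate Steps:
t(U, S) = S + U
Z = -12 (Z = (1*(-2*3))*2 = (1*(-6))*2 = -6*2 = -12)
((t(-8, 11) - 147) + 312)*Z = (((11 - 8) - 147) + 312)*(-12) = ((3 - 147) + 312)*(-12) = (-144 + 312)*(-12) = 168*(-12) = -2016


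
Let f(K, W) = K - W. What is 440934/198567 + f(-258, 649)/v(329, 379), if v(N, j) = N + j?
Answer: 4891889/5206868 ≈ 0.93951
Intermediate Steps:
440934/198567 + f(-258, 649)/v(329, 379) = 440934/198567 + (-258 - 1*649)/(329 + 379) = 440934*(1/198567) + (-258 - 649)/708 = 146978/66189 - 907*1/708 = 146978/66189 - 907/708 = 4891889/5206868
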